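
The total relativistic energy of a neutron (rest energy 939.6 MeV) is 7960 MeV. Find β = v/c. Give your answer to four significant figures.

Total energy E = γmc² gives γ = 7960/939.6 = 8.4717.
Hence β = √(1 − 1/γ²) = √(1 − 0.0139335) = √0.9860665 = 0.9930.

0.9930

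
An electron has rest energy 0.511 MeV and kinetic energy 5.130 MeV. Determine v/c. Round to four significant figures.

γ = 1 + K/(mc²) = 1 + 5.130/0.511 = 11.039.
β = √(1 − 1/γ²) = √(1 − 0.00820617) = √0.99179383 = 0.9959.

0.9959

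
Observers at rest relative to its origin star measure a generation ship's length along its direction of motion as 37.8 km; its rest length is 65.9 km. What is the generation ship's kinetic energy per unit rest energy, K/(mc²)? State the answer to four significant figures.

γ = L₀/L = 65.9/37.8 = 1.74339.
Since K = (γ−1)mc², K/(mc²) = 1.74339 − 1 = 0.7434.

0.7434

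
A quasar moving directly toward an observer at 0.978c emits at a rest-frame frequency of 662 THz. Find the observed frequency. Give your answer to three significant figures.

6280 THz

Relativistic Doppler (source moving toward): f_obs = f_src · √((1+β)/(1−β)).
With β = 0.978: factor = √(1.978/0.022) = 9.482.
f_obs = 662 × 9.482 = 6280 THz.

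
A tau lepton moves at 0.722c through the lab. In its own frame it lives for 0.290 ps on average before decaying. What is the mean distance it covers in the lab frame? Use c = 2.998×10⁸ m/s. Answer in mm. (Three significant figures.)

0.0907 mm

With β = 0.722, γ = 1/√(1 − 0.722²) = 1/√0.478716 = 1.4453.
Lab-frame lifetime: Δt = γτ = 1.4453 × 0.290 ps = 0.41914 ps.
Distance: d = vΔt = 0.722 × 2.998×10⁸ m/s × 4.1914×10^-13 s = 9.07×10^-5 m = 0.0907 mm.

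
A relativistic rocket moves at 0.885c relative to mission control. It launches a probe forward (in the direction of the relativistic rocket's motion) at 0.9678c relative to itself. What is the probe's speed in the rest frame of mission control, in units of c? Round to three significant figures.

0.998c

In units of c, u = (u' + v)/(1 + u'v) with u' = 0.9678 and v = 0.885.
Numerator: 0.9678 + 0.885 = 1.8528. Denominator: 1 + (0.9678)(0.885) = 1.856503.
u = 1.8528/1.856503 = 0.99801, so the speed is 0.998c.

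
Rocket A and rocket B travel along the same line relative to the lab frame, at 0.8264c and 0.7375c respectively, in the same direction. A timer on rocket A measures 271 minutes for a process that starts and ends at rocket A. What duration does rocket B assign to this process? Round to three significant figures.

278 minutes

Speed of rocket A in rocket B's frame: u = (v_A − v_B)/(1 − v_A v_B/c²) = (0.8264 − 0.7375)/(1 − 0.8264×0.7375) = 0.0889/0.39053 = 0.22764; |u| = 0.22764c.
At |u| = 0.22764c, γ = (1 − 0.05182)^(−1/2) = 1.027.
Rocket A's interval is proper; time dilation gives Δt_B = γΔτ = 1.027 × 271 minutes = 278 minutes.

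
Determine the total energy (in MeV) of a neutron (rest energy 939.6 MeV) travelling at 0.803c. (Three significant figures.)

With β = 0.803, γ = 1/√(1 − 0.803²) = 1/√0.355191 = 1.6779.
Total energy: E = γmc² = 1.6779 × 939.6 MeV = 1580 MeV.

1580 MeV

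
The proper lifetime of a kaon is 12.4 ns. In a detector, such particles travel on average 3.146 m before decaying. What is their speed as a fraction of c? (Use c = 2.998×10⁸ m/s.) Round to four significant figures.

0.6460c

Lab distance = (lab lifetime)·v = γτ·βc, so βγ = d/(cτ) = 3.146/(2.998×10⁸ × 1.240×10^-8) = 0.84626.
With βγ = 0.84626: γ² = 1 + (βγ)² = 1.716156, and β = (βγ)/γ = 0.84626/1.31002 = 0.6460.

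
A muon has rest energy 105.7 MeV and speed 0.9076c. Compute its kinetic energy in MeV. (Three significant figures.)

146 MeV

γ = 1/√(1 − β²) = 1/√(1 − 0.82373776) = 1/√0.17626224 = 1/0.419836 = 2.3819.
Kinetic energy: K = (γ − 1)mc² = (2.3819 − 1) × 105.7 MeV = 1.3819 × 105.7 = 146 MeV.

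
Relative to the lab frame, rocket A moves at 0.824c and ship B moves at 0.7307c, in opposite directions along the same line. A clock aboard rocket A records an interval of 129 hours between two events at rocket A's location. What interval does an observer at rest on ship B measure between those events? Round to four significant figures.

Transform rocket A's velocity into ship B's frame: (0.824 + 0.7307)/(1 + 0.824·0.7307) = 1.5547/1.6020968, so the relative speed is 0.97042c.
γ for this relative speed: γ = 1/√(1 − 0.941715) = 4.1421.
Rocket A's interval is proper; time dilation gives Δt_B = γΔτ = 4.1421 × 129 hours = 534.3 hours.

534.3 hours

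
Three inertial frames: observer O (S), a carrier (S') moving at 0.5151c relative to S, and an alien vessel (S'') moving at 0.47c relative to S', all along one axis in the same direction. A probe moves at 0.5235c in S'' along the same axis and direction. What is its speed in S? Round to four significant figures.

Compose velocities in two stages. Stage 1 (into S'): u₁ = (0.5235+0.47)/(1+0.5235×0.47) = 0.79732.
Stage 2 (into S): u = (0.79732+0.5151)/(1+0.79732×0.5151) = 0.93033, so the speed is 0.9303c.

0.9303c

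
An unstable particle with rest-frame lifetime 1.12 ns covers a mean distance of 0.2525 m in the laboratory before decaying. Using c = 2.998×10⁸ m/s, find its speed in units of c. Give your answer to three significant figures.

Let x = d/(cτ) = 0.2525 m / (2.998×10⁸ m/s × 1.120×10^-9 s) = 0.75199. Since d = βγcτ, x = βγ = β/√(1−β²).
Solving: β² = x²/(1+x²) = 0.565489/1.565489 = 0.361222, so β = 0.601.

0.601c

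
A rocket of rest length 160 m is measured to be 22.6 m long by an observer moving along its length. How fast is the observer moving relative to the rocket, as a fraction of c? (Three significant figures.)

0.990c

Length contraction gives γ = L₀/L = 160/22.6 = 7.0796.
β = √(1 − 1/γ²) = √0.980048 = 0.990.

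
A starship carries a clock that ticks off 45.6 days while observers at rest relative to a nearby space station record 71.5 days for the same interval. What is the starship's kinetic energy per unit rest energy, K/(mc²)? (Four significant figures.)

From Δt = γΔτ: γ = 71.5/45.6 = 1.56798.
Since K = (γ−1)mc², K/(mc²) = 1.56798 − 1 = 0.5680.

0.5680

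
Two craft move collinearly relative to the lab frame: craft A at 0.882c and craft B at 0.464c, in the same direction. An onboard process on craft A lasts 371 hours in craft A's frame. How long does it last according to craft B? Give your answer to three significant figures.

525 hours

Speed of craft A in craft B's frame: u = (v_A − v_B)/(1 − v_A v_B/c²) = (0.882 − 0.464)/(1 − 0.882×0.464) = 0.418/0.590752 = 0.70757; |u| = 0.70757c.
γ for this relative speed: γ = 1/√(1 − 0.500655) = 1.4151.
Craft A's interval is proper; time dilation gives Δt_B = γΔτ = 1.4151 × 371 hours = 525 hours.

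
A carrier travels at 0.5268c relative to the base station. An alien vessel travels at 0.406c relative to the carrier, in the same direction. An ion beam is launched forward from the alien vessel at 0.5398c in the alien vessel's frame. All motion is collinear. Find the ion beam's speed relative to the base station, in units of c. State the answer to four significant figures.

Apply u = (u'+v)/(1+u'v) twice. Ion beam in the carrier frame: (0.5398+0.406)/(1+0.5398·0.406) = 0.9458/1.2191588 = 0.77578c.
That velocity, transformed to the rest frame of the base station: (0.77578+0.5268)/(1+0.77578·0.5268) = 1.30258/1.408680904 = 0.92468c.

0.9247c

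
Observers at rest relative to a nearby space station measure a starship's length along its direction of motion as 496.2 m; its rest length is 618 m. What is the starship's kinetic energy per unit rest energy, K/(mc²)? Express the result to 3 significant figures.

γ = L₀/L = 618/496.2 = 1.24547.
Since K = (γ−1)mc², K/(mc²) = 1.24547 − 1 = 0.245.

0.245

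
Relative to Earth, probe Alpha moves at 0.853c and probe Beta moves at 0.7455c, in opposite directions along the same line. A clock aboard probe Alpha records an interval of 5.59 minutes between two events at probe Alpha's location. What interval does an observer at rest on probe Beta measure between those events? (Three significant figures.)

26.3 minutes

Speed of probe Alpha in probe Beta's frame: u = (v_A + v_B)/(1 + v_A v_B/c²) = (0.853 + 0.7455)/(1 + 0.853×0.7455) = 1.5985/1.6359115 = 0.97713; |u| = 0.97713c.
At |u| = 0.97713c, γ = (1 − 0.954783)^(−1/2) = 4.7027.
Probe Alpha's interval is proper; time dilation gives Δt_B = γΔτ = 4.7027 × 5.59 minutes = 26.3 minutes.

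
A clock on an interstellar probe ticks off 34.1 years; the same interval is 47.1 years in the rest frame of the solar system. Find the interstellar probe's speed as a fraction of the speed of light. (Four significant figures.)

γ = Δt/Δτ = 47.1/34.1 = 1.3812.
β = √(1 − 1/γ²) = √(1 − 0.524188) = √0.475812 = 0.6898.

0.6898c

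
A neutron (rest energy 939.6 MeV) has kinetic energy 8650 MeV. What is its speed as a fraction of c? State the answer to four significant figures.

γ = 1 + K/(mc²) = 1 + 8650/939.6 = 10.206.
β = √(1 − 1/γ²) = √(1 − 0.00960039) = √0.99039961 = 0.9952.

0.9952c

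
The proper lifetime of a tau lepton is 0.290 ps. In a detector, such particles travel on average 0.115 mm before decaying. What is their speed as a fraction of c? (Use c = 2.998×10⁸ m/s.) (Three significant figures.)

Let x = d/(cτ) = 1.150×10^-4 m / (2.998×10⁸ m/s × 2.900×10^-13 s) = 1.3227. Since d = βγcτ, x = βγ = β/√(1−β²).
Solving: β² = x²/(1+x²) = 1.74954/2.74954 = 0.636303, so β = 0.798.

0.798c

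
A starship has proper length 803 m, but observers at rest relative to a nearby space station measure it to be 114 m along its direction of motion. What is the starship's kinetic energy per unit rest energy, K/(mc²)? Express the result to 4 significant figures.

From L = L₀/γ: γ = 803/114 = 7.04386.
Since K = (γ−1)mc², K/(mc²) = 7.04386 − 1 = 6.044.

6.044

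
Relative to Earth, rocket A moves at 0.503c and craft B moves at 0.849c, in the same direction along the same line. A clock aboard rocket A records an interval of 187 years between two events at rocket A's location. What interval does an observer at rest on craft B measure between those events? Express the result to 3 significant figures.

Transform rocket A's velocity into craft B's frame: (0.503 − 0.849)/(1 − 0.503·0.849) = −0.346/0.572953, so the relative speed is 0.60389c.
γ for this relative speed: γ = 1/√(1 − 0.364683) = 1.2546.
Rocket A's interval is proper; time dilation gives Δt_B = γΔτ = 1.2546 × 187 years = 235 years.

235 years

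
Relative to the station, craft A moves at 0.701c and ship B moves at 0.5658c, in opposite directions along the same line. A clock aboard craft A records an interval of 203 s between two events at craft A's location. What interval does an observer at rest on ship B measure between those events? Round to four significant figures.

482.1 s

The velocity of craft A relative to ship B is (0.701 + 0.5658)c / (1 + 0.701×0.5658) = 0.90704c; relative speed 0.90704c.
At |u| = 0.90704c, γ = (1 − 0.822722)^(−1/2) = 2.375.
The clock on craft A records proper time, so ship B measures Δt = γΔτ = 2.375 × 203 = 482.1 s.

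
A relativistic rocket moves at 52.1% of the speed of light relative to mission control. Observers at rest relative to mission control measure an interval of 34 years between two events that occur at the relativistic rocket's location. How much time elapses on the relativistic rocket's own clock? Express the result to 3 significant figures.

γ = 1/√(1 − β²) = 1/√(1 − 0.271441) = 1/√0.728559 = 1/0.853557 = 1.1716.
The moving clock records proper time: Δτ = Δt/γ = 34/1.1716 = 29.0 years.

29.0 years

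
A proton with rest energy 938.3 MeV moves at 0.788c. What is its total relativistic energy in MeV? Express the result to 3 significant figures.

1520 MeV

β² = 0.620944, so γ = 1/√0.379056 = 1.6242.
Total energy: E = γmc² = 1.6242 × 938.3 MeV = 1520 MeV.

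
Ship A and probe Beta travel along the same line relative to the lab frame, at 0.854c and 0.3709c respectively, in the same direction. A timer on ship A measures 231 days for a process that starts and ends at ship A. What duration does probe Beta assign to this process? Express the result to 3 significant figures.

327 days

Speed of ship A in probe Beta's frame: u = (v_A − v_B)/(1 − v_A v_B/c²) = (0.854 − 0.3709)/(1 − 0.854×0.3709) = 0.4831/0.6832514 = 0.70706; |u| = 0.70706c.
γ for this relative speed: γ = 1/√(1 − 0.499934) = 1.4141.
The clock on ship A records proper time, so probe Beta measures Δt = γΔτ = 1.4141 × 231 = 327 days.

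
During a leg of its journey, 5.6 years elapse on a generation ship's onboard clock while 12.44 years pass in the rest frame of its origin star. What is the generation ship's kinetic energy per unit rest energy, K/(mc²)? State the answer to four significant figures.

γ = Δt/Δτ = 12.44/5.6 = 2.22143.
Since K = (γ−1)mc², K/(mc²) = 2.22143 − 1 = 1.221.

1.221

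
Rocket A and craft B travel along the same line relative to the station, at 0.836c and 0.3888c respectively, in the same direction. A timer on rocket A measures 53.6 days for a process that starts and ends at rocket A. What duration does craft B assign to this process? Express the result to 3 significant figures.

71.6 days

Transform rocket A's velocity into craft B's frame: (0.836 − 0.3888)/(1 − 0.836·0.3888) = 0.4472/0.6749632, so the relative speed is 0.66255c.
γ for this relative speed: γ = 1/√(1 − 0.438973) = 1.3351.
Rocket A's interval is proper; time dilation gives Δt_B = γΔτ = 1.3351 × 53.6 days = 71.6 days.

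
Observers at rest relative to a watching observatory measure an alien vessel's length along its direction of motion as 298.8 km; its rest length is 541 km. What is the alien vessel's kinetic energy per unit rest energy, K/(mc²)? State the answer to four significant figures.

0.8106

From L = L₀/γ: γ = 541/298.8 = 1.81058.
K/(mc²) = γ − 1 = 1.81058 − 1 = 0.8106.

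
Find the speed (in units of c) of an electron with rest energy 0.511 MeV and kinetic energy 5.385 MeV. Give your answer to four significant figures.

K = (γ−1)mc², so γ = 1 + 5.385/0.511 = 11.538.
Then v/c = √(1 − γ⁻²) = √(1 − 0.00751171) = √0.99248829 = 0.9962.

0.9962c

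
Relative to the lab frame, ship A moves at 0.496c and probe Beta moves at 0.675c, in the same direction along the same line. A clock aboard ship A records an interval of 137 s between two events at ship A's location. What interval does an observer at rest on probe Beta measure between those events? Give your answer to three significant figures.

142 s

The velocity of ship A relative to probe Beta is (0.496 − 0.675)c / (1 − 0.496×0.675) = −0.26909c; relative speed 0.26909c.
γ for this relative speed: γ = 1/√(1 − 0.0724094) = 1.0383.
The clock on ship A records proper time, so probe Beta measures Δt = γΔτ = 1.0383 × 137 = 142 s.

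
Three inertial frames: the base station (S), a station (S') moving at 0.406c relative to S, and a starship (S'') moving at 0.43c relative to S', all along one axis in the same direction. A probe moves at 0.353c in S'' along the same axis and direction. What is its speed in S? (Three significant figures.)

Compose velocities in two stages. Stage 1 (into S'): u₁ = (0.353+0.43)/(1+0.353×0.43) = 0.67981.
Stage 2 (into S): u = (0.67981+0.406)/(1+0.67981×0.406) = 0.85095, so the speed is 0.851c.

0.851c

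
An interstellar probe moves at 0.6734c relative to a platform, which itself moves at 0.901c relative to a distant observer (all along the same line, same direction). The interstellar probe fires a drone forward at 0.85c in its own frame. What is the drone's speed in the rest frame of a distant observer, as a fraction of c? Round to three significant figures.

Compose velocities in two stages. Stage 1 (into S'): u₁ = (0.85+0.6734)/(1+0.85×0.6734) = 0.96884.
Stage 2 (into S): u = (0.96884+0.901)/(1+0.96884×0.901) = 0.99835, so the speed is 0.998c.

0.998c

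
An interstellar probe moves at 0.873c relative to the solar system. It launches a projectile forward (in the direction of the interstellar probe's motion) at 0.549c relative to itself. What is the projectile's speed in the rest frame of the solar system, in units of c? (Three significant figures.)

0.961c

Relativistic velocity addition: u = (u' + v)/(1 + u'v/c²), with u' = 0.549c and v = 0.873c.
Numerator: 0.549 + 0.873 = 1.422. Denominator: 1 + (0.549)(0.873) = 1.479277.
u = 1.422/1.479277 = 0.96128, so the speed is 0.961c.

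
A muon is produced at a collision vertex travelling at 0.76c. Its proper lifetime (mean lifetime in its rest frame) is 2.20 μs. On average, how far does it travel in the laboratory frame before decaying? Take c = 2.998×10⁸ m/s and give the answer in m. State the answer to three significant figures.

Lorentz factor: γ = (1 − 0.5776)^(−1/2) = 1.5386.
Lab-frame lifetime: Δt = γτ = 1.5386 × 2.20 μs = 3.3849 μs.
Distance: d = vΔt = 0.76 × 2.998×10⁸ m/s × 3.3849×10^-6 s = 771 m.

771 m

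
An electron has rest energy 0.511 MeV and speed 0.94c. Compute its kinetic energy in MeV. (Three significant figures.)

0.987 MeV

Lorentz factor: γ = (1 − 0.8836)^(−1/2) = 2.9311.
Kinetic energy: K = (γ − 1)mc² = (2.9311 − 1) × 0.511 MeV = 1.9311 × 0.511 = 0.987 MeV.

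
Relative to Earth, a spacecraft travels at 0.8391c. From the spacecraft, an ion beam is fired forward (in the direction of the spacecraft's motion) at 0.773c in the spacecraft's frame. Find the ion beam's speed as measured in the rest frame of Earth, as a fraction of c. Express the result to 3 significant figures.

0.978c

Relativistic velocity addition: u = (u' + v)/(1 + u'v/c²), with u' = 0.773c and v = 0.8391c.
Numerator: 0.773 + 0.8391 = 1.6121. Denominator: 1 + (0.773)(0.8391) = 1.6486243.
u = 1.6121/1.6486243 = 0.97785, so the speed is 0.978c.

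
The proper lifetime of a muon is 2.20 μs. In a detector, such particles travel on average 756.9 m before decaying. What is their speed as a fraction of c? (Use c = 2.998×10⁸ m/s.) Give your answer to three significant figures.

0.754c

Lab distance = (lab lifetime)·v = γτ·βc, so βγ = d/(cτ) = 756.9/(2.998×10⁸ × 2.200×10^-6) = 1.1476.
With βγ = 1.1476: γ² = 1 + (βγ)² = 2.31699, and β = (βγ)/γ = 1.1476/1.52217 = 0.754.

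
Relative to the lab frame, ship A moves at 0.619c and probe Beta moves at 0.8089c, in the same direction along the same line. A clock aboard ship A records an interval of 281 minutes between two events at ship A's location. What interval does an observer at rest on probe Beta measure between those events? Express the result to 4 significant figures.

Speed of ship A in probe Beta's frame: u = (v_A − v_B)/(1 − v_A v_B/c²) = (0.619 − 0.8089)/(1 − 0.619×0.8089) = −0.1899/0.4992909 = −0.38034; |u| = 0.38034c.
γ for this relative speed: γ = 1/√(1 − 0.144659) = 1.0813.
The clock on ship A records proper time, so probe Beta measures Δt = γΔτ = 1.0813 × 281 = 303.8 minutes.

303.8 minutes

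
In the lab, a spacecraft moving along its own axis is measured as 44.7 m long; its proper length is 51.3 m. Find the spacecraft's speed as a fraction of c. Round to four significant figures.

0.4907c

Length contraction gives γ = L₀/L = 51.3/44.7 = 1.1477.
β = √(1 − 1/γ²) = √0.240823 = 0.4907.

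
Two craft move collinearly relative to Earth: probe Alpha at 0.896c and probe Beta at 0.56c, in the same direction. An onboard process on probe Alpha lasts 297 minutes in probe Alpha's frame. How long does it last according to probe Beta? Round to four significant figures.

The velocity of probe Alpha relative to probe Beta is (0.896 − 0.56)c / (1 − 0.896×0.56) = 0.67437c; relative speed 0.67437c.
At |u| = 0.67437c, γ = (1 − 0.454775)^(−1/2) = 1.3543.
The clock on probe Alpha records proper time, so probe Beta measures Δt = γΔτ = 1.3543 × 297 = 402.2 minutes.

402.2 minutes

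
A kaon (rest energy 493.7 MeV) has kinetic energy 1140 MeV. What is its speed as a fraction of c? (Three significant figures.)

K = (γ−1)mc², so γ = 1 + 1140/493.7 = 3.3091.
Then v/c = √(1 − γ⁻²) = √(1 − 0.091323) = √0.908677 = 0.953.

0.953c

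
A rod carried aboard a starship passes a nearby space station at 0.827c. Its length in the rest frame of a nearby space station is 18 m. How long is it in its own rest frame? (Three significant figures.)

32.0 m

Lorentz factor: γ = (1 − 0.683929)^(−1/2) = 1.7787.
Proper length: L₀ = γ·L = 1.7787 × 18 = 32.0 m.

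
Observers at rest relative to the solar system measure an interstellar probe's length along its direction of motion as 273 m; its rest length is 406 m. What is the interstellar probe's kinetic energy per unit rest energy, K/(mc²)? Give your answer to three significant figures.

Length contraction gives γ = L₀/L = 406/273 = 1.48718.
K/(mc²) = γ − 1 = 1.48718 − 1 = 0.487.

0.487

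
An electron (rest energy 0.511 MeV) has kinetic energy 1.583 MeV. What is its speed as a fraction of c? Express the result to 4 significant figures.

K = (γ−1)mc², so γ = 1 + 1.583/0.511 = 4.0978.
Then v/c = √(1 − γ⁻²) = √(1 − 0.0595523) = √0.9404477 = 0.9698.

0.9698c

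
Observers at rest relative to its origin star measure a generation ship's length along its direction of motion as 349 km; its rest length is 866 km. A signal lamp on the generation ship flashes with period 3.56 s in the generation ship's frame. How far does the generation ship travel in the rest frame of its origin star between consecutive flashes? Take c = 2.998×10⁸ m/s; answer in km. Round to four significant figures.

γ = L₀/L = 866/349 = 2.48138.
β = √(1 − 1/γ²) = 0.9152. Lab-frame period = γτ = 2.48138×3.56 s = 8.8337 s. Distance = βc × γτ = 0.9152 × 2.998×10⁸ m/s × 8.8337 s = 2.4238×10^9 m = 2.424×10^6 km.

2.424×10^6 km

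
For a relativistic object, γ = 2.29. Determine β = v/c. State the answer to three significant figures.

0.900

β = √(1 − 1/γ²) = √(1 − 1/5.2441) = √0.80931 = 0.900.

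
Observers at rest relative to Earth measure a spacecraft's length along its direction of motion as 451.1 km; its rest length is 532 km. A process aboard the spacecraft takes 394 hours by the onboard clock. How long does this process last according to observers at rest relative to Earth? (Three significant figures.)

465 hours

From L = L₀/γ: γ = 532/451.1 = 1.17934.
The same γ dilates the second interval: 1.17934 × 394 hours = 465 hours.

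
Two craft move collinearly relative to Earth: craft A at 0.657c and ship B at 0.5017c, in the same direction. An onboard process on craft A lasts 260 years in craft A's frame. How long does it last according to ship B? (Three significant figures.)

267 years

Speed of craft A in ship B's frame: u = (v_A − v_B)/(1 − v_A v_B/c²) = (0.657 − 0.5017)/(1 − 0.657×0.5017) = 0.1553/0.6703831 = 0.23166; |u| = 0.23166c.
At |u| = 0.23166c, γ = (1 − 0.0536664)^(−1/2) = 1.028.
The clock on craft A records proper time, so ship B measures Δt = γΔτ = 1.028 × 260 = 267 years.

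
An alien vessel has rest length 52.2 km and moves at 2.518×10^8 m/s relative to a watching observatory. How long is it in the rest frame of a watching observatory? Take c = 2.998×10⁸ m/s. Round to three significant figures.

β = v/c = (2.518×10^8 m/s)/(2.998×10⁸ m/s) = 0.839893.
γ = 1/√(1 − β²) = 1/√(1 − 0.7054203) = 1/√0.2945797 = 1/0.542752 = 1.8425.
Length contraction: L = L₀/γ = 52.2/1.8425 = 28.3 km.

28.3 km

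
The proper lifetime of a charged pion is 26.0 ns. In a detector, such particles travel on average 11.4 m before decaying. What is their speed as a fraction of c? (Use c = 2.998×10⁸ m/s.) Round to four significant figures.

d = βγcτ ⇒ βγ = d/(cτ) = 11.40 m / (7.7948 m) = 1.4625.
β = (βγ)/√(1+(βγ)²) = 1.4625/√3.13891 = 0.8255.

0.8255c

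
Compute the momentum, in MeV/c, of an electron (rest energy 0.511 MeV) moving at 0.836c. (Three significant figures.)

0.779 MeV/c

Lorentz factor: γ = (1 − 0.698896)^(−1/2) = 1.8224.
Momentum: p = γβ·mc = 1.8224 × 0.836 × 0.511 MeV/c = 0.779 MeV/c.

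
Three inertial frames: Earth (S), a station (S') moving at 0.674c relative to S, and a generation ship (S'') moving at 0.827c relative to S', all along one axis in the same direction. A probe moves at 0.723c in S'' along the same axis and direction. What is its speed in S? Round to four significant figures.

Compose velocities in two stages. Stage 1 (into S'): u₁ = (0.723+0.827)/(1+0.723×0.827) = 0.97001.
Stage 2 (into S): u = (0.97001+0.674)/(1+0.97001×0.674) = 0.99409, so the speed is 0.9941c.

0.9941c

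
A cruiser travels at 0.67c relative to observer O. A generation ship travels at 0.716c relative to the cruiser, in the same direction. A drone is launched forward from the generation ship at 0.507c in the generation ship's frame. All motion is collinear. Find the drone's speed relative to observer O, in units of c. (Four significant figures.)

0.9788c

Apply u = (u'+v)/(1+u'v) twice. Drone in the cruiser frame: (0.507+0.716)/(1+0.507·0.716) = 1.223/1.363012 = 0.89728c.
That velocity, transformed to the rest frame of observer O: (0.89728+0.67)/(1+0.89728·0.67) = 1.56728/1.6011776 = 0.97883c.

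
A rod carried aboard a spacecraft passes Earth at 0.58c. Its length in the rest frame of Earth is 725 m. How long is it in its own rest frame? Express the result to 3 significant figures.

890 m

γ = 1/√(1 − β²) = 1/√(1 − 0.3364) = 1/√0.6636 = 1/0.814616 = 1.2276.
Proper length: L₀ = γ·L = 1.2276 × 725 = 890 m.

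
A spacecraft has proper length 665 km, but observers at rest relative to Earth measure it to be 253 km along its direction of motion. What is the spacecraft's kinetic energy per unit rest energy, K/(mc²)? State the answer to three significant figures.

1.63

From L = L₀/γ: γ = 665/253 = 2.62846.
K/(mc²) = γ − 1 = 2.62846 − 1 = 1.63.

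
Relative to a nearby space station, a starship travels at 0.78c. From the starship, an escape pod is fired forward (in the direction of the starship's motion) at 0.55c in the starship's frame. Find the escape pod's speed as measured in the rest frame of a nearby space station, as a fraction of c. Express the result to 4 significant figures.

In units of c, u = (u' + v)/(1 + u'v) with u' = 0.55 and v = 0.78.
Numerator: 0.55 + 0.78 = 1.33. Denominator: 1 + (0.55)(0.78) = 1.429.
u = 1.33/1.429 = 0.93072, so the speed is 0.9307c.

0.9307c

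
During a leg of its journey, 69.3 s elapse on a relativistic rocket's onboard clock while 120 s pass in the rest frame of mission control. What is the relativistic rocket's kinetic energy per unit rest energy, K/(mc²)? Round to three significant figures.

0.732

γ = Δt/Δτ = 120/69.3 = 1.7316.
Since K = (γ−1)mc², K/(mc²) = 1.7316 − 1 = 0.732.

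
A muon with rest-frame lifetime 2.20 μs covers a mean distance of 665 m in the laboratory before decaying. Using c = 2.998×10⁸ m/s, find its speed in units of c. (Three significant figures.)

Let x = d/(cτ) = 665.0 m / (2.998×10⁸ m/s × 2.200×10^-6 s) = 1.0082. Since d = βγcτ, x = βγ = β/√(1−β²).
Solving: β² = x²/(1+x²) = 1.01647/2.01647 = 0.504084, so β = 0.710.

0.710c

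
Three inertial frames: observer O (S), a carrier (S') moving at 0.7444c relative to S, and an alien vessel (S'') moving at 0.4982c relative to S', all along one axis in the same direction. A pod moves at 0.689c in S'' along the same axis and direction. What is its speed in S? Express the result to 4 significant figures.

0.9821c

First combine the pod and alien vessel (S''→S'): u₁ = (0.689 + 0.4982)/(1 + 0.689×0.4982) = 1.1872/1.3432598 = 0.88382.
Then combine with the carrier (S'→S): u = (0.88382 + 0.7444)/(1 + 0.88382×0.7444) = 1.62822/1.657915608 = 0.98209.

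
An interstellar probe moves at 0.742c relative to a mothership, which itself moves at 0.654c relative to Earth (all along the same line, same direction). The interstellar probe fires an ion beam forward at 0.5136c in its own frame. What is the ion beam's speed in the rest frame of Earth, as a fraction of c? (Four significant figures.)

First combine the ion beam and interstellar probe (S''→S'): u₁ = (0.5136 + 0.742)/(1 + 0.5136×0.742) = 1.2556/1.3810912 = 0.90914.
Then combine with the mothership (S'→S): u = (0.90914 + 0.654)/(1 + 0.90914×0.654) = 1.56314/1.59457756 = 0.98028.

0.9803c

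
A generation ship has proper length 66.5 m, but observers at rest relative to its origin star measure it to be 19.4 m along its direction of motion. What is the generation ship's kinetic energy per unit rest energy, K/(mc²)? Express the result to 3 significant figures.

γ = L₀/L = 66.5/19.4 = 3.42784.
Since K = (γ−1)mc², K/(mc²) = 3.42784 − 1 = 2.43.

2.43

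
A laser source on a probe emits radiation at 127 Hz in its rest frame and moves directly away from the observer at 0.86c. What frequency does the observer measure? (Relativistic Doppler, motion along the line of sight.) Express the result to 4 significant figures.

34.84 Hz

Relativistic Doppler (source moving away): f_obs = f_src · √((1−β)/(1+β)).
With β = 0.86: factor = √(0.14/1.86) = 0.27435.
f_obs = 127 × 0.27435 = 34.84 Hz.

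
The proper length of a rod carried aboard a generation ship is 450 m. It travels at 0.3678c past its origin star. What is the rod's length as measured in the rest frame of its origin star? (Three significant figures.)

418 m

γ = 1/√(1 − β²) = 1/√(1 − 0.13527684) = 1/√0.86472316 = 1/0.929905 = 1.0754.
Along the direction of motion the measured length is L₀/γ = 450/1.0754 = 418 m.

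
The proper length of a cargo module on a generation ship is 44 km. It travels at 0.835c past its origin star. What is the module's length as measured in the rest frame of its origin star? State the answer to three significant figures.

24.2 km

With β = 0.835, γ = 1/√(1 − 0.835²) = 1/√0.302775 = 1.8174.
Along the direction of motion the measured length is L₀/γ = 44/1.8174 = 24.2 km.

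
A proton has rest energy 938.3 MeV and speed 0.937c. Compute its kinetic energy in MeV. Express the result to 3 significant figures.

1750 MeV

With β = 0.937, γ = 1/√(1 − 0.937²) = 1/√0.122031 = 2.8626.
Kinetic energy: K = (γ − 1)mc² = (2.8626 − 1) × 938.3 MeV = 1.8626 × 938.3 = 1750 MeV.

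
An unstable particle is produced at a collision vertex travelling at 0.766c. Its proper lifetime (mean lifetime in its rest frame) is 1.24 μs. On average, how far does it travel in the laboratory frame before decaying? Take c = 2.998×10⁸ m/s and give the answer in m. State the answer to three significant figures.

443 m

γ = 1/√(1 − β²) = 1/√(1 − 0.586756) = 1/√0.413244 = 1/0.642841 = 1.5556.
Lab-frame lifetime: Δt = γτ = 1.5556 × 1.24 μs = 1.9289 μs.
Distance: d = vΔt = 0.766 × 2.998×10⁸ m/s × 1.9289×10^-6 s = 443 m.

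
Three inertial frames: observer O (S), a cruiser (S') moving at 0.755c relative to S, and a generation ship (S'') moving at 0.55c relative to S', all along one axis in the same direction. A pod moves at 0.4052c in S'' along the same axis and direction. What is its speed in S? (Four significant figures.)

0.9663c

Apply u = (u'+v)/(1+u'v) twice. Pod in the cruiser frame: (0.4052+0.55)/(1+0.4052·0.55) = 0.9552/1.22286 = 0.78112c.
That velocity, transformed to the rest frame of observer O: (0.78112+0.755)/(1+0.78112·0.755) = 1.53612/1.5897456 = 0.96627c.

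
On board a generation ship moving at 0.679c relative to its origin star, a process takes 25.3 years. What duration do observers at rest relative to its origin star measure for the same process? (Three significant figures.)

34.5 years

Lorentz factor: γ = (1 − 0.461041)^(−1/2) = 1.3621.
The onboard clock measures proper time, so the interval in the rest frame of its origin star is dilated: Δt = γ·Δτ = 1.3621 × 25.3 years = 34.5 years.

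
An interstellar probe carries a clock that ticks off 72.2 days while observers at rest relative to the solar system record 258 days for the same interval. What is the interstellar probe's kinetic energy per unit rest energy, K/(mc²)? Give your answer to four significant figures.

2.573

From Δt = γΔτ: γ = 258/72.2 = 3.57341.
Since K = (γ−1)mc², K/(mc²) = 3.57341 − 1 = 2.573.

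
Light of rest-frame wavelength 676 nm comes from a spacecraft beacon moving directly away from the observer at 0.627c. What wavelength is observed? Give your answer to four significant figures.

Relativistic Doppler for wavelength: λ_obs = λ_src · √((1+β)/(1−β)).
With β = 0.627: factor = √(1.627/0.373) = 2.0885.
λ_obs = 676 × 2.0885 = 1412 nm.

1412 nm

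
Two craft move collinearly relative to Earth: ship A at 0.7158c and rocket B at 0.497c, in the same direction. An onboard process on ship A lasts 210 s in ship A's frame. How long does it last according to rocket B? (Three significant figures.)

223 s

The velocity of ship A relative to rocket B is (0.7158 − 0.497)c / (1 − 0.7158×0.497) = 0.33962c; relative speed 0.33962c.
γ for this relative speed: γ = 1/√(1 − 0.115342) = 1.0632.
Ship A's interval is proper; time dilation gives Δt_B = γΔτ = 1.0632 × 210 s = 223 s.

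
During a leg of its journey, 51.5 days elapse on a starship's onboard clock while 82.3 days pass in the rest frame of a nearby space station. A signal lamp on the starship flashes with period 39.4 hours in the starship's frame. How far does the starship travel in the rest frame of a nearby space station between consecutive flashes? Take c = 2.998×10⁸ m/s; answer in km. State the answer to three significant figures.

5.30×10^10 km

γ = Δt/Δτ = 82.3/51.5 = 1.59806.
β = √(1 − 1/γ²) = 0.78002. Lab-frame period = γτ = 1.59806×39.4 hours = 62.964 hours. Distance = βc × γτ = 0.78002 × 2.998×10⁸ m/s × 226670.4 s = 5.3007×10^13 m = 5.30×10^10 km.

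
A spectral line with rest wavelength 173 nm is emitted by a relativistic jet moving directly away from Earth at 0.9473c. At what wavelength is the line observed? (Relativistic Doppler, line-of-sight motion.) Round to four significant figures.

1052 nm

Relativistic Doppler for wavelength: λ_obs = λ_src · √((1+β)/(1−β)).
With β = 0.9473: factor = √(1.9473/0.0527) = 6.0787.
λ_obs = 173 × 6.0787 = 1052 nm.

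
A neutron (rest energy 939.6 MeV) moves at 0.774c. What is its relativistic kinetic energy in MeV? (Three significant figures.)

β² = 0.599076, so γ = 1/√0.400924 = 1.57932.
Kinetic energy: K = (γ − 1)mc² = (1.57932 − 1) × 939.6 MeV = 0.57932 × 939.6 = 544 MeV.

544 MeV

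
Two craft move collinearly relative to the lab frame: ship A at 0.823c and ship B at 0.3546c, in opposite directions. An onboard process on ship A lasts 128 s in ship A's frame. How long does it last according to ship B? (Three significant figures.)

311 s

Speed of ship A in ship B's frame: u = (v_A + v_B)/(1 + v_A v_B/c²) = (0.823 + 0.3546)/(1 + 0.823×0.3546) = 1.1776/1.2918358 = 0.91157; |u| = 0.91157c.
At |u| = 0.91157c, γ = (1 − 0.83096)^(−1/2) = 2.4322.
The clock on ship A records proper time, so ship B measures Δt = γΔτ = 2.4322 × 128 = 311 s.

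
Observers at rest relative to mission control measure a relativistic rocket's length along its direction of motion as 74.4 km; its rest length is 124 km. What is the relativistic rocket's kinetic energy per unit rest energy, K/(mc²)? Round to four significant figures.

0.6667

From L = L₀/γ: γ = 124/74.4 = 1.66667.
Since K = (γ−1)mc², K/(mc²) = 1.66667 − 1 = 0.6667.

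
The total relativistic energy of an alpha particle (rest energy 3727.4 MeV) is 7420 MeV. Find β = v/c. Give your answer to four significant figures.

Total energy E = γmc² gives γ = 7420/3727.4 = 1.9907.
Hence β = √(1 − 1/γ²) = √(1 − 0.252341) = √0.747659 = 0.8647.

0.8647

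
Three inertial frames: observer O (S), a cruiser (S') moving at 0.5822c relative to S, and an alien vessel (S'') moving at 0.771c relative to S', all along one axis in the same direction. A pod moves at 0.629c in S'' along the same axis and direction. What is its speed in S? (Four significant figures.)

First combine the pod and alien vessel (S''→S'): u₁ = (0.629 + 0.771)/(1 + 0.629×0.771) = 1.4/1.484959 = 0.94279.
Then combine with the cruiser (S'→S): u = (0.94279 + 0.5822)/(1 + 0.94279×0.5822) = 1.52499/1.548892338 = 0.98457.

0.9846c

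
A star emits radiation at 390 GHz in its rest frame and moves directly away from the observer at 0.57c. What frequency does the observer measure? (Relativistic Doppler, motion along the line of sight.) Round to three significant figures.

204 GHz

Relativistic Doppler (source moving away): f_obs = f_src · √((1−β)/(1+β)).
With β = 0.57: factor = √(0.43/1.57) = 0.52334.
f_obs = 390 × 0.52334 = 204 GHz.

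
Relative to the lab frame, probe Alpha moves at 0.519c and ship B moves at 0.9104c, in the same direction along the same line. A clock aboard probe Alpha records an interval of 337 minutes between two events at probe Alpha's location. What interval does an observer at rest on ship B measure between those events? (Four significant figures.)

502.7 minutes

The velocity of probe Alpha relative to ship B is (0.519 − 0.9104)c / (1 − 0.519×0.9104) = −0.74199c; relative speed 0.74199c.
γ for this relative speed: γ = 1/√(1 − 0.550549) = 1.4916.
The clock on probe Alpha records proper time, so ship B measures Δt = γΔτ = 1.4916 × 337 = 502.7 minutes.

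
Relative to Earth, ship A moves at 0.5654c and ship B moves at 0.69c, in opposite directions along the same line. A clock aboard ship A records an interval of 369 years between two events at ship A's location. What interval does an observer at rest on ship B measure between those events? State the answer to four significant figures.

The velocity of ship A relative to ship B is (0.5654 + 0.69)c / (1 + 0.5654×0.69) = 0.90308c; relative speed 0.90308c.
At |u| = 0.90308c, γ = (1 − 0.815553)^(−1/2) = 2.3284.
Ship A's interval is proper; time dilation gives Δt_B = γΔτ = 2.3284 × 369 years = 859.2 years.

859.2 years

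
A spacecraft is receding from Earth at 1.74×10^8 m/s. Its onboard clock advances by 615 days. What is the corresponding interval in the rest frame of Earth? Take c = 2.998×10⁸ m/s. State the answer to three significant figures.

755 days

β = v/c = (1.74×10^8 m/s)/(2.998×10⁸ m/s) = 0.580387.
β² = 0.3368491, so γ = 1/√0.6631509 = 1.228.
Time dilation: Δt = γ·Δτ = 1.228 × 615 = 755 days.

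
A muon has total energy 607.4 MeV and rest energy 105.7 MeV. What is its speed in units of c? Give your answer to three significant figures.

Total energy E = γmc² gives γ = 607.4/105.7 = 5.7465.
Hence β = √(1 − 1/γ²) = √(1 − 0.0302826) = √0.9697174 = 0.985.

0.985c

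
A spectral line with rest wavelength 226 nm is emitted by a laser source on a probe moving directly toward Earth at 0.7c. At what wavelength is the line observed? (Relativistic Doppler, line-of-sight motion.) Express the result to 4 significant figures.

Relativistic Doppler for wavelength: λ_obs = λ_src · √((1−β)/(1+β)).
With β = 0.7: factor = √(0.3/1.7) = 0.42008.
λ_obs = 226 × 0.42008 = 94.94 nm.

94.94 nm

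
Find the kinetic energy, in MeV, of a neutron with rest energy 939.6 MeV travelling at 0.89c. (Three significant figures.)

1120 MeV

γ = 1/√(1 − β²) = 1/√(1 − 0.7921) = 1/√0.2079 = 1/0.455961 = 2.1932.
Kinetic energy: K = (γ − 1)mc² = (2.1932 − 1) × 939.6 MeV = 1.1932 × 939.6 = 1120 MeV.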